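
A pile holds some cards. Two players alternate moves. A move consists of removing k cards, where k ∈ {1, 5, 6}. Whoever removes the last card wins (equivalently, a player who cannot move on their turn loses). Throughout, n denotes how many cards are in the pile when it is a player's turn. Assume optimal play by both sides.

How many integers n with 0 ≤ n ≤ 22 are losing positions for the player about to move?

7

Label each position W (a win for the player to move) or L (a loss). A position with no legal move is L; any other position is W exactly when some move reaches an L, and L when every move reaches a W.
n=0: no move → L
n=1: →0(L), so W
n=2: →1(W) only, which is W, so L
n=3: →2(L), so W
n=4: →3(W) only, which is W, so L
n=5: →4(L), so W
n=6: →0(L), so W
n=7: →2(L), so W
n=8: →2(L), so W
n=9: →4(L), so W
n=10: →4(L), so W
n=11: →10(W), 6(W), 5(W) — all W, so L
n=12: →11(L), so W
n=13: →12(W), 8(W), 7(W) — all W, so L
n=14: →13(L), so W
n=15: →14(W), 10(W), 9(W) — all W, so L
n=16: →15(L), so W
n=17: →11(L), so W
n=18: →13(L), so W
n=19: →13(L), so W
n=20: →15(L), so W
n=21: →15(L), so W
n=22: →21(W), 17(W), 16(W) — all W, so L
L entries with 0 ≤ n ≤ 22: n = 0, 2, 4, 11, 13, 15, 22; that makes 7.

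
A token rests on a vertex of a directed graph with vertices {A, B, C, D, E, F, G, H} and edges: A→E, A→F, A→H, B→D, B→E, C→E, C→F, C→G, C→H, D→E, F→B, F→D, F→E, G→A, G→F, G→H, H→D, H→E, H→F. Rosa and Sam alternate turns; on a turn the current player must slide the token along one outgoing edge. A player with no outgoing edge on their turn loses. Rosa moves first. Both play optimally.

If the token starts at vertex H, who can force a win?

Rosa wins.

Compute win/loss labels from the base case upward. A position with no move is L. Any other position is W if it can reach an L in one move, else L.
Every edge goes from a vertex to one that appears earlier in the order E, D, B, F, H, A, G, C, so processing vertices in that order labels each vertex after all of its successors.
E: no outgoing edge → L
D: reaches L-position E → W
B: reaches L-position E → W
F: reaches L-position E → W
H: reaches L-position E → W
A: reaches L-position E → W
G: only reaches A(W), H(W), F(W), all W → L
C: reaches L-position G → W
The starting position H is W: Rosa should move to E, handing over an L position.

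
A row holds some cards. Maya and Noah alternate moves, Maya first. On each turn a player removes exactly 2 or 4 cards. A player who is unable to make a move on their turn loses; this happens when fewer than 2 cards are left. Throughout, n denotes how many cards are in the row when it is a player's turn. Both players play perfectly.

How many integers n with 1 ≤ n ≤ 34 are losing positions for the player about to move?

Compute win/loss labels from the base case upward. A position with no move is L. Any other position is W if it can reach an L in one move, else L.
n=0: no move → L
n=1: no move → L
n=2: can move to 0, which is L ⇒ W
n=3: can move to 1, which is L ⇒ W
n=4: can move to 0, which is L ⇒ W
n=5: can move to 1, which is L ⇒ W
n=6: moves to 4(W), 2(W); every one is W ⇒ L
n=7: moves to 5(W), 3(W); every one is W ⇒ L
n=8: can move to 6, which is L ⇒ W
n=9: can move to 7, which is L ⇒ W
n=10: can move to 6, which is L ⇒ W
n=11: can move to 7, which is L ⇒ W
n=12: moves to 10(W), 8(W); every one is W ⇒ L
n=13: moves to 11(W), 9(W); every one is W ⇒ L
n=14: can move to 12, which is L ⇒ W
n=15: can move to 13, which is L ⇒ W
n=16: can move to 12, which is L ⇒ W
n=17: can move to 13, which is L ⇒ W
n=18: moves to 16(W), 14(W); every one is W ⇒ L
n=19: moves to 17(W), 15(W); every one is W ⇒ L
n=20: can move to 18, which is L ⇒ W
n=21: can move to 19, which is L ⇒ W
n=22: can move to 18, which is L ⇒ W
n=23: can move to 19, which is L ⇒ W
n=24: moves to 22(W), 20(W); every one is W ⇒ L
n=25: moves to 23(W), 21(W); every one is W ⇒ L
n=26: can move to 24, which is L ⇒ W
n=27: can move to 25, which is L ⇒ W
n=28: can move to 24, which is L ⇒ W
n=29: can move to 25, which is L ⇒ W
n=30: moves to 28(W), 26(W); every one is W ⇒ L
n=31: moves to 29(W), 27(W); every one is W ⇒ L
n=32: can move to 30, which is L ⇒ W
n=33: can move to 31, which is L ⇒ W
n=34: can move to 30, which is L ⇒ W
L entries with 1 ≤ n ≤ 34 (n=0 is outside the asked range and is not counted): n = 1, 6, 7, 12, 13, 18, 19, 24, 25, 30, 31; that makes 11.

11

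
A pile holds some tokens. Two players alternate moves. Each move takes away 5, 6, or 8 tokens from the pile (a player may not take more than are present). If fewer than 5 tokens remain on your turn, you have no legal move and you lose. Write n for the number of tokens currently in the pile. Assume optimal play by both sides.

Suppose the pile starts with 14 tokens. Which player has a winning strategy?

Classify positions by backward induction: terminal positions (no move available) are L. From any other position, the mover wins iff some move reaches an L.
n=0: no move → L
n=1: no move → L
n=2: no move → L
n=3: no move → L
n=4: no move → L
n=5: W (go to 0, an L position)
n=6: W (go to 1, an L position)
n=7: W (go to 2, an L position)
n=8: W (go to 3, an L position)
n=9: W (go to 4, an L position)
n=10: W (go to 4, an L position)
n=11: W (go to 3, an L position)
n=12: W (go to 4, an L position)
n=13: L (options 8(W), 7(W), 5(W) are all W)
n=14: L (options 9(W), 8(W), 6(W) are all W)
Every move from 14 reaches a W position, so the mover loses.

The second player wins.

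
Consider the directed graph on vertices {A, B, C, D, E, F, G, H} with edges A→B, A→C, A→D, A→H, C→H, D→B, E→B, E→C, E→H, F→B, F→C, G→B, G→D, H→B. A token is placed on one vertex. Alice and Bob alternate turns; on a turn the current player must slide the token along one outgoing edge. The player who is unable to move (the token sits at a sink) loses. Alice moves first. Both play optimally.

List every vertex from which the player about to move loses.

B, C

Classify positions by backward induction: terminal positions (no move available) are L. From any other position, the mover wins iff some move reaches an L.
Every edge goes from a vertex to one that appears earlier in the order B, H, D, C, A, E, F, G, so processing vertices in that order labels each vertex after all of its successors.
B: no outgoing edge → L
H: reaches L-position B → W
D: reaches L-position B → W
C: only reaches H(W), which is W → L
A: reaches L-position C → W
E: reaches L-position C → W
F: reaches L-position C → W
G: reaches L-position B → W
The losing starting vertices are exactly the entries labelled L in this table (2 of them).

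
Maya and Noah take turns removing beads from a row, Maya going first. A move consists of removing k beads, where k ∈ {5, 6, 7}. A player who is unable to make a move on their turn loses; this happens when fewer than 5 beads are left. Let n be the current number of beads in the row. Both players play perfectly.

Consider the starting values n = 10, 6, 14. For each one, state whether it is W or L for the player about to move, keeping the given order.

Build the W/L table. Terminal = L. A non-terminal position is W if it has a move to some L; otherwise it is L.
n=0: no move → L
n=1: no move → L
n=2: no move → L
n=3: no move → L
n=4: no move → L
n=5: →0(L), so W
n=6: →1(L), so W
n=7: →2(L), so W
n=8: →3(L), so W
n=9: →4(L), so W
n=10: →4(L), so W
n=11: →4(L), so W
n=12: →7(W), 6(W), 5(W) — all W, so L
n=13: →8(W), 7(W), 6(W) — all W, so L
n=14: →9(W), 8(W), 7(W) — all W, so L

10: W, 6: W, 14: L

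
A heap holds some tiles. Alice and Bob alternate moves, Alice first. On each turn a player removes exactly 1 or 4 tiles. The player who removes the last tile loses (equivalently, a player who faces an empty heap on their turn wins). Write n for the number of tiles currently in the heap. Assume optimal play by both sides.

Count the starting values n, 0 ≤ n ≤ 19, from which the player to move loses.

8

Work bottom-up. With no move the player to move wins. Otherwise the position is W if at least one move leads to an L position for the opponent, and L if every move leads to a W.
n=0: no move; the opponent has just taken the last tile and therefore loses → W
n=1: L (sole option 0(W) is W)
n=2: W (go to 1, an L position)
n=3: L (sole option 2(W) is W)
n=4: W (go to 3, an L position)
n=5: W (go to 1, an L position)
n=6: L (options 5(W), 2(W) are all W)
n=7: W (go to 6, an L position)
n=8: L (options 7(W), 4(W) are all W)
n=9: W (go to 8, an L position)
n=10: W (go to 6, an L position)
n=11: L (options 10(W), 7(W) are all W)
n=12: W (go to 11, an L position)
n=13: L (options 12(W), 9(W) are all W)
n=14: W (go to 13, an L position)
n=15: W (go to 11, an L position)
n=16: L (options 15(W), 12(W) are all W)
n=17: W (go to 16, an L position)
n=18: L (options 17(W), 14(W) are all W)
n=19: W (go to 18, an L position)
L entries with 0 ≤ n ≤ 19: n = 1, 3, 6, 8, 11, 13, 16, 18; that makes 8.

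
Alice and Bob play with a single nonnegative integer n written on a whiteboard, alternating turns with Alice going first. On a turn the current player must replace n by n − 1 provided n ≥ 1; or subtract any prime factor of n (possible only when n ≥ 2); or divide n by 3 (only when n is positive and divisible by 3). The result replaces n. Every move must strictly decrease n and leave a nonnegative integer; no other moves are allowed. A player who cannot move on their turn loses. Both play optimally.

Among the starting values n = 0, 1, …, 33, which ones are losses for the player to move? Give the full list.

0, 4, 8, 14, 18, 22, 25, 27, 32

Label each position W (a win for the player to move) or L (a loss). A position with no legal move is L; any other position is W exactly when some move reaches an L, and L when every move reaches a W.
n=0: no move → L
n=1: reaches L-position 0 → W
n=2: reaches L-position 0 → W
n=3: reaches L-position 0 → W
n=4: only reaches 2(W), 3(W), all W → L
n=5: reaches L-position 0 → W
n=6: reaches L-position 4 → W
n=7: reaches L-position 0 → W
n=8: only reaches 6(W), 7(W), all W → L
n=9: reaches L-position 8 → W
n=10: reaches L-position 8 → W
n=11: reaches L-position 0 → W
n=12: reaches L-position 4 → W
n=13: reaches L-position 0 → W
n=14: only reaches 7(W), 12(W), 13(W), all W → L
n=15: reaches L-position 14 → W
n=16: reaches L-position 14 → W
n=17: reaches L-position 0 → W
n=18: only reaches 6(W), 15(W), 16(W), 17(W), all W → L
n=19: reaches L-position 0 → W
n=20: reaches L-position 18 → W
n=21: reaches L-position 14 → W
n=22: only reaches 11(W), 20(W), 21(W), all W → L
n=23: reaches L-position 0 → W
n=24: reaches L-position 8 → W
n=25: only reaches 20(W), 24(W), all W → L
n=26: reaches L-position 25 → W
n=27: only reaches 9(W), 24(W), 26(W), all W → L
n=28: reaches L-position 27 → W
n=29: reaches L-position 0 → W
n=30: reaches L-position 25 → W
n=31: reaches L-position 0 → W
n=32: only reaches 30(W), 31(W), all W → L
n=33: reaches L-position 22 → W
The losing starting values of n are exactly the entries labelled L in this table (9 of them).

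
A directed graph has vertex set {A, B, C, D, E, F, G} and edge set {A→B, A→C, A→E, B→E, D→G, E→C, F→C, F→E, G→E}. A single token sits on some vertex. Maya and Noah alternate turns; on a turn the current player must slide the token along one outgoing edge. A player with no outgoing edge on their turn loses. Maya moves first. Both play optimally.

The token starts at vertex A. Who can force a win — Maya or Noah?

Maya wins.

Use the standard recursion: the mover loses at a terminal position; elsewhere, the mover wins exactly when some move hands the opponent an L position.
Every edge goes from a vertex to one that appears earlier in the order C, E, B, G, F, A, D, so processing vertices in that order labels each vertex after all of its successors.
C: no outgoing edge → L
E: →C(L), so W
B: →E(W) only, which is W, so L
G: →E(W) only, which is W, so L
F: →C(L), so W
A: →B(L), so W
D: →G(L), so W
The starting position A is W: Maya should move to B, handing over an L position.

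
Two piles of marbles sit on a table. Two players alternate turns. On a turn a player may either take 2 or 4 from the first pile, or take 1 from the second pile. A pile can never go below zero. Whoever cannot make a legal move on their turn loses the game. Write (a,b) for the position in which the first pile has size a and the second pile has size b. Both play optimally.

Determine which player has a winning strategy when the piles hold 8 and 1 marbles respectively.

Compute win/loss labels from the base case upward. A position with no move is L. Any other position is W if it can reach an L in one move, else L.
No move ever increases a pile, so every position that can arise here has a ≤ 8 and b ≤ 1; it is enough to label the cells with 0 ≤ a ≤ 8 and 0 ≤ b ≤ 1.
Every move lowers a or b (never raises either), so fill the grid row by row in increasing a, and left to right within a row: each cell's successors are then already labelled.
      b=0  b=1
a=0:    L    W
a=1:    L    W
a=2:    W    L
a=3:    W    L
a=4:    W    W
a=5:    W    W
a=6:    L    W
a=7:    L    W
a=8:    W    L
Cells with no legal move (terminal, hence L): (0,0), (1,0).
The remaining L cells, each justified by listing all of its moves:
(2,1): moves to (0,1)(W), (2,0)(W); every one is W ⇒ L
(3,1): moves to (1,1)(W), (3,0)(W); every one is W ⇒ L
(6,0): moves to (4,0)(W), (2,0)(W); every one is W ⇒ L
(7,0): moves to (5,0)(W), (3,0)(W); every one is W ⇒ L
(8,1): moves to (6,1)(W), (4,1)(W), (8,0)(W); every one is W ⇒ L
Every other cell has at least one move into one of the L cells above, so it is W.
The starting position (8,1) is L: whatever the player to move does, the opponent receives a W position.

The second player wins.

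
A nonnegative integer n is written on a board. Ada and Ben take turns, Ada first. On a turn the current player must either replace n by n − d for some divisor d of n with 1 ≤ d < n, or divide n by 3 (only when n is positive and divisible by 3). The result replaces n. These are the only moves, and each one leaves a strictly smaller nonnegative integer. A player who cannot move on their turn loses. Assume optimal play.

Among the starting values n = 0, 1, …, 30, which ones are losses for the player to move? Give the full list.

0, 1, 4, 7, 9, 11, 13, 15, 17, 19, 23, 25, 28

Classify positions by backward induction: terminal positions (no move available) are L. From any other position, the mover wins iff some move reaches an L.
n=0: no move → L
n=1: no move → L
n=2: reaches L-position 1 → W
n=3: reaches L-position 1 → W
n=4: only reaches 2(W), 3(W), all W → L
n=5: reaches L-position 4 → W
n=6: reaches L-position 4 → W
n=7: only reaches 6(W), which is W → L
n=8: reaches L-position 4 → W
n=9: only reaches 3(W), 6(W), 8(W), all W → L
n=10: reaches L-position 9 → W
n=11: only reaches 10(W), which is W → L
n=12: reaches L-position 4 → W
n=13: only reaches 12(W), which is W → L
n=14: reaches L-position 7 → W
n=15: only reaches 5(W), 10(W), 12(W), 14(W), all W → L
n=16: reaches L-position 15 → W
n=17: only reaches 16(W), which is W → L
n=18: reaches L-position 9 → W
n=19: only reaches 18(W), which is W → L
n=20: reaches L-position 15 → W
n=21: reaches L-position 7 → W
n=22: reaches L-position 11 → W
n=23: only reaches 22(W), which is W → L
n=24: reaches L-position 23 → W
n=25: only reaches 20(W), 24(W), all W → L
n=26: reaches L-position 13 → W
n=27: reaches L-position 9 → W
n=28: only reaches 14(W), 21(W), 24(W), 26(W), 27(W), all W → L
n=29: reaches L-position 28 → W
n=30: reaches L-position 15 → W
Reading off the rows marked L gives the requested list; there are 13 such values of n.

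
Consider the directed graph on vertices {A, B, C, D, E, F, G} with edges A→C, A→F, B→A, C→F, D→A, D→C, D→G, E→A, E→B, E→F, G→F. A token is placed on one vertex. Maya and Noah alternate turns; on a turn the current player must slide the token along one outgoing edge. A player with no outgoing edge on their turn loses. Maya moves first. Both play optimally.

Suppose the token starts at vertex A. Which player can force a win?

Work bottom-up. With no move the player to move loses. Otherwise the position is W if at least one move leads to an L position for the opponent, and L if every move leads to a W.
Every edge goes from a vertex to one that appears earlier in the order F, C, A, B, G, D, E, so processing vertices in that order labels each vertex after all of its successors.
F: no outgoing edge → L
C: W (go to F, an L position)
A: W (go to F, an L position)
B: L (sole option A(W) is W)
G: W (go to F, an L position)
D: L (options G(W), A(W), C(W) are all W)
E: W (go to B, an L position)
The starting position A is W: Maya should move to F, handing over an L position.

Maya wins.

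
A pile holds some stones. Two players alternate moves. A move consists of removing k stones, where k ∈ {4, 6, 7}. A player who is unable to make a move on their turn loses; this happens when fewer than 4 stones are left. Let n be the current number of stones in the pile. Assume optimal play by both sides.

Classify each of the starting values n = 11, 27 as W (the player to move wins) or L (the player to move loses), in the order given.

11: L, 27: W

Build the W/L table. Terminal = L. A non-terminal position is W if it has a move to some L; otherwise it is L.
n=0: no move → L
n=1: no move → L
n=2: no move → L
n=3: no move → L
n=4: W (go to 0, an L position)
n=5: W (go to 1, an L position)
n=6: W (go to 2, an L position)
n=7: W (go to 3, an L position)
n=8: W (go to 2, an L position)
n=9: W (go to 3, an L position)
n=10: W (go to 3, an L position)
n=11: L (options 7(W), 5(W), 4(W) are all W)
n=12: L (options 8(W), 6(W), 5(W) are all W)
n=13: L (options 9(W), 7(W), 6(W) are all W)
n=14: L (options 10(W), 8(W), 7(W) are all W)
n=15: W (go to 11, an L position)
n=16: W (go to 12, an L position)
n=17: W (go to 13, an L position)
n=18: W (go to 14, an L position)
n=19: W (go to 13, an L position)
n=20: W (go to 14, an L position)
n=21: W (go to 14, an L position)
n=22: L (options 18(W), 16(W), 15(W) are all W)
n=23: L (options 19(W), 17(W), 16(W) are all W)
n=24: L (options 20(W), 18(W), 17(W) are all W)
n=25: L (options 21(W), 19(W), 18(W) are all W)
n=26: W (go to 22, an L position)
n=27: W (go to 23, an L position)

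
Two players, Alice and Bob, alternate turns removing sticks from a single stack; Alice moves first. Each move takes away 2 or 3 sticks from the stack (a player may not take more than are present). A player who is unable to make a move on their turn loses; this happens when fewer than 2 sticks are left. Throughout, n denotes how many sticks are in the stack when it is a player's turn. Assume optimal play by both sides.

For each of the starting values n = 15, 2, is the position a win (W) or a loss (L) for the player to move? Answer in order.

15: L, 2: W

Use the standard recursion: the mover loses at a terminal position; elsewhere, the mover wins exactly when some move hands the opponent an L position.
n=0: no move → L
n=1: no move → L
n=2: can move to 0, which is L ⇒ W
n=3: can move to 1, which is L ⇒ W
n=4: can move to 1, which is L ⇒ W
n=5: moves to 3(W), 2(W); every one is W ⇒ L
n=6: moves to 4(W), 3(W); every one is W ⇒ L
n=7: can move to 5, which is L ⇒ W
n=8: can move to 6, which is L ⇒ W
n=9: can move to 6, which is L ⇒ W
n=10: moves to 8(W), 7(W); every one is W ⇒ L
n=11: moves to 9(W), 8(W); every one is W ⇒ L
n=12: can move to 10, which is L ⇒ W
n=13: can move to 11, which is L ⇒ W
n=14: can move to 11, which is L ⇒ W
n=15: moves to 13(W), 12(W); every one is W ⇒ L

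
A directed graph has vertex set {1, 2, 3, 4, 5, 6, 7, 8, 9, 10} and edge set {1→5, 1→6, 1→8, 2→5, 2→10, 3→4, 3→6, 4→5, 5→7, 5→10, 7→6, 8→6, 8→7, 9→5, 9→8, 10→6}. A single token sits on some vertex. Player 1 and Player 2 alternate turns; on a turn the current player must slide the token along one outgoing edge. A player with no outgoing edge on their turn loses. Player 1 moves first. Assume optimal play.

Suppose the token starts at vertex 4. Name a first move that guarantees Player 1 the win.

Work bottom-up. With no move the player to move loses. Otherwise the position is W if at least one move leads to an L position for the opponent, and L if every move leads to a W.
Every edge goes from a vertex to one that appears earlier in the order 6, 10, 7, 5, 4, 3, 8, 2, 9, 1, so processing vertices in that order labels each vertex after all of its successors.
6: no outgoing edge → L
10: →6(L), so W
7: →6(L), so W
5: →7(W), 10(W) — all W, so L
4: →5(L), so W
3: →6(L), so W
8: →6(L), so W
2: →5(L), so W
9: →5(L), so W
1: →5(L), so W
From 4, the L positions reachable in one move are: 5.

Move to 5.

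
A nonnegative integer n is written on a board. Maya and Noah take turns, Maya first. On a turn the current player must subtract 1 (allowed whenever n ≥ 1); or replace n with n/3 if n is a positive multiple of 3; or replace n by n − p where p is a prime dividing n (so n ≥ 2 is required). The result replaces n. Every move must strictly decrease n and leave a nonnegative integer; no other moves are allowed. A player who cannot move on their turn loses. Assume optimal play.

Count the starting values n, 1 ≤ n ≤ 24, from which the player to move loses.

Positions with no move are L. A position that does have a move is losing for the player to move precisely when every available move leads to a winning position for the opponent. Fill in the labels:
n=0: no move → L
n=1: reaches L-position 0 → W
n=2: reaches L-position 0 → W
n=3: reaches L-position 0 → W
n=4: only reaches 2(W), 3(W), all W → L
n=5: reaches L-position 0 → W
n=6: reaches L-position 4 → W
n=7: reaches L-position 0 → W
n=8: only reaches 6(W), 7(W), all W → L
n=9: reaches L-position 8 → W
n=10: reaches L-position 8 → W
n=11: reaches L-position 0 → W
n=12: reaches L-position 4 → W
n=13: reaches L-position 0 → W
n=14: only reaches 7(W), 12(W), 13(W), all W → L
n=15: reaches L-position 14 → W
n=16: reaches L-position 14 → W
n=17: reaches L-position 0 → W
n=18: only reaches 6(W), 15(W), 16(W), 17(W), all W → L
n=19: reaches L-position 0 → W
n=20: reaches L-position 18 → W
n=21: reaches L-position 14 → W
n=22: only reaches 11(W), 20(W), 21(W), all W → L
n=23: reaches L-position 0 → W
n=24: reaches L-position 8 → W
L entries with 1 ≤ n ≤ 24 (n=0 is outside the asked range and is not counted): n = 4, 8, 14, 18, 22; that makes 5.

5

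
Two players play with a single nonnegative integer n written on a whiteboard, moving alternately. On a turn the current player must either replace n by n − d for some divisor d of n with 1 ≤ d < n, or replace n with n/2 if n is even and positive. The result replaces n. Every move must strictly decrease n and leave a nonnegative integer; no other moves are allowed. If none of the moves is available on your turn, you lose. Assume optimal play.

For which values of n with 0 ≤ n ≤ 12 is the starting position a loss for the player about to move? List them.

0, 1, 3, 5, 7, 9, 11

Label each position W (a win for the player to move) or L (a loss). A position with no legal move is L; any other position is W exactly when some move reaches an L, and L when every move reaches a W.
n=0: no move → L
n=1: no move → L
n=2: reaches L-position 1 → W
n=3: only reaches 2(W), which is W → L
n=4: reaches L-position 3 → W
n=5: only reaches 4(W), which is W → L
n=6: reaches L-position 3 → W
n=7: only reaches 6(W), which is W → L
n=8: reaches L-position 7 → W
n=9: only reaches 6(W), 8(W), all W → L
n=10: reaches L-position 5 → W
n=11: only reaches 10(W), which is W → L
n=12: reaches L-position 9 → W
The losing starting values of n are exactly the entries labelled L in this table (7 of them).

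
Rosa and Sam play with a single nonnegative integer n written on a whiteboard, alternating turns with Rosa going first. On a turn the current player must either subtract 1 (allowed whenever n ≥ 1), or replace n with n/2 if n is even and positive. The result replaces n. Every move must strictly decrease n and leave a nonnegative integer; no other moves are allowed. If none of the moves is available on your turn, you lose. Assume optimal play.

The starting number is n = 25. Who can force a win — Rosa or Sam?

Sam wins.

Build the W/L table. Terminal = L. A non-terminal position is W if it has a move to some L; otherwise it is L.
n=0: no move → L
n=1: can move to 0, which is L ⇒ W
n=2: the only move is to 1(W), a W ⇒ L
n=3: can move to 2, which is L ⇒ W
n=4: can move to 2, which is L ⇒ W
n=5: the only move is to 4(W), a W ⇒ L
n=6: can move to 5, which is L ⇒ W
n=7: the only move is to 6(W), a W ⇒ L
n=8: can move to 7, which is L ⇒ W
n=9: the only move is to 8(W), a W ⇒ L
n=10: can move to 5, which is L ⇒ W
n=11: the only move is to 10(W), a W ⇒ L
n=12: can move to 11, which is L ⇒ W
n=13: the only move is to 12(W), a W ⇒ L
n=14: can move to 7, which is L ⇒ W
n=15: the only move is to 14(W), a W ⇒ L
n=16: can move to 15, which is L ⇒ W
n=17: the only move is to 16(W), a W ⇒ L
n=18: can move to 9, which is L ⇒ W
n=19: the only move is to 18(W), a W ⇒ L
n=20: can move to 19, which is L ⇒ W
n=21: the only move is to 20(W), a W ⇒ L
n=22: can move to 11, which is L ⇒ W
n=23: the only move is to 22(W), a W ⇒ L
n=24: can move to 23, which is L ⇒ W
n=25: the only move is to 24(W), a W ⇒ L
Every move from 25 reaches a W position, so the mover loses.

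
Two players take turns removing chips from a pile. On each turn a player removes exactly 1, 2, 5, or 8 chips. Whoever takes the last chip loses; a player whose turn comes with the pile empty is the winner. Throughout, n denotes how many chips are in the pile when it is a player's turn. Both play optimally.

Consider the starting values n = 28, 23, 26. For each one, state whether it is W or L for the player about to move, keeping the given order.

28: L, 23: W, 26: W

Work bottom-up. With no move the player to move wins. Otherwise the position is W if at least one move leads to an L position for the opponent, and L if every move leads to a W.
n=0: no move; the opponent has just taken the last chip and therefore loses → W
n=1: L (sole option 0(W) is W)
n=2: W (go to 1, an L position)
n=3: W (go to 1, an L position)
n=4: L (options 3(W), 2(W) are all W)
n=5: W (go to 4, an L position)
n=6: W (go to 4, an L position)
n=7: L (options 6(W), 5(W), 2(W) are all W)
n=8: W (go to 7, an L position)
n=9: W (go to 7, an L position)
n=10: L (options 9(W), 8(W), 5(W), 2(W) are all W)
n=11: W (go to 10, an L position)
n=12: W (go to 10, an L position)
n=13: L (options 12(W), 11(W), 8(W), 5(W) are all W)
n=14: W (go to 13, an L position)
n=15: W (go to 13, an L position)
n=16: L (options 15(W), 14(W), 11(W), 8(W) are all W)
n=17: W (go to 16, an L position)
n=18: W (go to 16, an L position)
n=19: L (options 18(W), 17(W), 14(W), 11(W) are all W)
n=20: W (go to 19, an L position)
n=21: W (go to 19, an L position)
n=22: L (options 21(W), 20(W), 17(W), 14(W) are all W)
n=23: W (go to 22, an L position)
n=24: W (go to 22, an L position)
n=25: L (options 24(W), 23(W), 20(W), 17(W) are all W)
n=26: W (go to 25, an L position)
n=27: W (go to 25, an L position)
n=28: L (options 27(W), 26(W), 23(W), 20(W) are all W)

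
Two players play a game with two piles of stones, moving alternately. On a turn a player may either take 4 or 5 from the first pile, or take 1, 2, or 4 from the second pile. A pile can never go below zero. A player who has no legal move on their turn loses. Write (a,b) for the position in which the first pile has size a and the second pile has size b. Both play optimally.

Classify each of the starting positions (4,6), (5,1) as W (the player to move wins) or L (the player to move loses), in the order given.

(4,6): W, (5,1): L

Compute win/loss labels from the base case upward. A position with no move is L. Any other position is W if it can reach an L in one move, else L.
No move ever increases a pile, so every position that can arise here has a ≤ 5 and b ≤ 6; it is enough to label the cells with 0 ≤ a ≤ 5 and 0 ≤ b ≤ 6.
Every move lowers a or b (never raises either), so fill the grid row by row in increasing a, and left to right within a row: each cell's successors are then already labelled.
      b=0  b=1  b=2  b=3  b=4  b=5  b=6
a=0:    L    W    W    L    W    W    L
a=1:    L    W    W    L    W    W    L
a=2:    L    W    W    L    W    W    L
a=3:    L    W    W    L    W    W    L
a=4:    W    L    W    W    L    W    W
a=5:    W    L    W    W    L    W    W
Cells with no legal move (terminal, hence L): (0,0), (1,0), (2,0), (3,0).
The remaining L cells, each justified by listing all of its moves:
(0,3): moves to (0,2)(W), (0,1)(W); every one is W ⇒ L
(0,6): moves to (0,5)(W), (0,4)(W), (0,2)(W); every one is W ⇒ L
(1,3): moves to (1,2)(W), (1,1)(W); every one is W ⇒ L
(1,6): moves to (1,5)(W), (1,4)(W), (1,2)(W); every one is W ⇒ L
(2,3): moves to (2,2)(W), (2,1)(W); every one is W ⇒ L
(2,6): moves to (2,5)(W), (2,4)(W), (2,2)(W); every one is W ⇒ L
(3,3): moves to (3,2)(W), (3,1)(W); every one is W ⇒ L
(3,6): moves to (3,5)(W), (3,4)(W), (3,2)(W); every one is W ⇒ L
(4,1): moves to (0,1)(W), (4,0)(W); every one is W ⇒ L
(4,4): moves to (0,4)(W), (4,3)(W), (4,2)(W), (4,0)(W); every one is W ⇒ L
(5,1): moves to (1,1)(W), (0,1)(W), (5,0)(W); every one is W ⇒ L
(5,4): moves to (1,4)(W), (0,4)(W), (5,3)(W), (5,2)(W), (5,0)(W); every one is W ⇒ L
Every other cell has at least one move into one of the L cells above, so it is W.
(4,6): the move to (0,6) reaches an L cell, so W
(5,1): one of the L cells justified above, so L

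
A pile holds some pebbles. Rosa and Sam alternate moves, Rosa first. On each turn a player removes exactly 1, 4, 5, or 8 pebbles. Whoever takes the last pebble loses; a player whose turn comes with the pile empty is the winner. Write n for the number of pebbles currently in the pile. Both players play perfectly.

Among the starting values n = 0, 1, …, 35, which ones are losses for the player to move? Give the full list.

1, 3, 10, 12, 19, 21, 28, 30

Label each position W (a win for the player to move) or L (a loss). A position with no legal move is W; any other position is W exactly when some move reaches an L, and L when every move reaches a W.
n=0: no move; the opponent has just taken the last pebble and therefore loses → W
n=1: only reaches 0(W), which is W → L
n=2: reaches L-position 1 → W
n=3: only reaches 2(W), which is W → L
n=4: reaches L-position 3 → W
n=5: reaches L-position 1 → W
n=6: reaches L-position 1 → W
n=7: reaches L-position 3 → W
n=8: reaches L-position 3 → W
n=9: reaches L-position 1 → W
n=10: only reaches 9(W), 6(W), 5(W), 2(W), all W → L
n=11: reaches L-position 10 → W
n=12: only reaches 11(W), 8(W), 7(W), 4(W), all W → L
n=13: reaches L-position 12 → W
n=14: reaches L-position 10 → W
n=15: reaches L-position 10 → W
n=16: reaches L-position 12 → W
n=17: reaches L-position 12 → W
n=18: reaches L-position 10 → W
n=19: only reaches 18(W), 15(W), 14(W), 11(W), all W → L
n=20: reaches L-position 19 → W
n=21: only reaches 20(W), 17(W), 16(W), 13(W), all W → L
n=22: reaches L-position 21 → W
n=23: reaches L-position 19 → W
n=24: reaches L-position 19 → W
n=25: reaches L-position 21 → W
n=26: reaches L-position 21 → W
n=27: reaches L-position 19 → W
n=28: only reaches 27(W), 24(W), 23(W), 20(W), all W → L
n=29: reaches L-position 28 → W
n=30: only reaches 29(W), 26(W), 25(W), 22(W), all W → L
n=31: reaches L-position 30 → W
n=32: reaches L-position 28 → W
n=33: reaches L-position 28 → W
n=34: reaches L-position 30 → W
n=35: reaches L-position 30 → W
The losing starting values of n are exactly the entries labelled L in this table (8 of them).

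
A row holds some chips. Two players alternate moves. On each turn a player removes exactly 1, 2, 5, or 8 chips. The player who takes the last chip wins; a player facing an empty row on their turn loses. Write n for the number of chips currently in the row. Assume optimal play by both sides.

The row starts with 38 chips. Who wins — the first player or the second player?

The first player wins.

Classify positions by backward induction: terminal positions (no move available) are L. From any other position, the mover wins iff some move reaches an L.
n=0: no move → L
n=1: W (go to 0, an L position)
n=2: W (go to 0, an L position)
n=3: L (options 2(W), 1(W) are all W)
n=4: W (go to 3, an L position)
n=5: W (go to 3, an L position)
n=6: L (options 5(W), 4(W), 1(W) are all W)
n=7: W (go to 6, an L position)
n=8: W (go to 6, an L position)
n=9: L (options 8(W), 7(W), 4(W), 1(W) are all W)
n=10: W (go to 9, an L position)
n=11: W (go to 9, an L position)
n=12: L (options 11(W), 10(W), 7(W), 4(W) are all W)
n=13: W (go to 12, an L position)
n=14: W (go to 12, an L position)
n=15: L (options 14(W), 13(W), 10(W), 7(W) are all W)
n=16: W (go to 15, an L position)
n=17: W (go to 15, an L position)
n=18: L (options 17(W), 16(W), 13(W), 10(W) are all W)
n=19: W (go to 18, an L position)
n=20: W (go to 18, an L position)
n=21: L (options 20(W), 19(W), 16(W), 13(W) are all W)
n=22: W (go to 21, an L position)
n=23: W (go to 21, an L position)
n=24: L (options 23(W), 22(W), 19(W), 16(W) are all W)
n=25: W (go to 24, an L position)
n=26: W (go to 24, an L position)
n=27: L (options 26(W), 25(W), 22(W), 19(W) are all W)
n=28: W (go to 27, an L position)
n=29: W (go to 27, an L position)
n=30: L (options 29(W), 28(W), 25(W), 22(W) are all W)
n=31: W (go to 30, an L position)
n=32: W (go to 30, an L position)
n=33: L (options 32(W), 31(W), 28(W), 25(W) are all W)
n=34: W (go to 33, an L position)
n=35: W (go to 33, an L position)
n=36: L (options 35(W), 34(W), 31(W), 28(W) are all W)
n=37: W (go to 36, an L position)
n=38: W (go to 36, an L position)
From 38 the player to move can remove 2, leaving 36, reaching an L position.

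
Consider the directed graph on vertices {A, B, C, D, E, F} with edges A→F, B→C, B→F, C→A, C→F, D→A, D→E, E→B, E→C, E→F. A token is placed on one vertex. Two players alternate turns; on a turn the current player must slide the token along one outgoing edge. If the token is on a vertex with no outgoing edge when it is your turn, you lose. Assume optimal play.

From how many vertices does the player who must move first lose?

2

Work bottom-up. With no move the player to move loses. Otherwise the position is W if at least one move leads to an L position for the opponent, and L if every move leads to a W.
Every edge goes from a vertex to one that appears earlier in the order F, A, C, B, E, D, so processing vertices in that order labels each vertex after all of its successors.
F: no outgoing edge → L
A: can move to F, which is L ⇒ W
C: can move to F, which is L ⇒ W
B: can move to F, which is L ⇒ W
E: can move to F, which is L ⇒ W
D: moves to E(W), A(W); every one is W ⇒ L
The L vertices are D, F; that is 2 in all.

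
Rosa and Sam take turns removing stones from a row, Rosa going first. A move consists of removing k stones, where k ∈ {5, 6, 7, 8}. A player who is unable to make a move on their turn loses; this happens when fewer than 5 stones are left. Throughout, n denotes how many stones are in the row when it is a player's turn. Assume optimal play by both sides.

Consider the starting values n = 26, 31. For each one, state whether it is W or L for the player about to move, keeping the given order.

26: L, 31: W

Label each position W (a win for the player to move) or L (a loss). A position with no legal move is L; any other position is W exactly when some move reaches an L, and L when every move reaches a W.
n=0: no move → L
n=1: no move → L
n=2: no move → L
n=3: no move → L
n=4: no move → L
n=5: can move to 0, which is L ⇒ W
n=6: can move to 1, which is L ⇒ W
n=7: can move to 2, which is L ⇒ W
n=8: can move to 3, which is L ⇒ W
n=9: can move to 4, which is L ⇒ W
n=10: can move to 4, which is L ⇒ W
n=11: can move to 4, which is L ⇒ W
n=12: can move to 4, which is L ⇒ W
n=13: moves to 8(W), 7(W), 6(W), 5(W); every one is W ⇒ L
n=14: moves to 9(W), 8(W), 7(W), 6(W); every one is W ⇒ L
n=15: moves to 10(W), 9(W), 8(W), 7(W); every one is W ⇒ L
n=16: moves to 11(W), 10(W), 9(W), 8(W); every one is W ⇒ L
n=17: moves to 12(W), 11(W), 10(W), 9(W); every one is W ⇒ L
n=18: can move to 13, which is L ⇒ W
n=19: can move to 14, which is L ⇒ W
n=20: can move to 15, which is L ⇒ W
n=21: can move to 16, which is L ⇒ W
n=22: can move to 17, which is L ⇒ W
n=23: can move to 17, which is L ⇒ W
n=24: can move to 17, which is L ⇒ W
n=25: can move to 17, which is L ⇒ W
n=26: moves to 21(W), 20(W), 19(W), 18(W); every one is W ⇒ L
n=27: moves to 22(W), 21(W), 20(W), 19(W); every one is W ⇒ L
n=28: moves to 23(W), 22(W), 21(W), 20(W); every one is W ⇒ L
n=29: moves to 24(W), 23(W), 22(W), 21(W); every one is W ⇒ L
n=30: moves to 25(W), 24(W), 23(W), 22(W); every one is W ⇒ L
n=31: can move to 26, which is L ⇒ W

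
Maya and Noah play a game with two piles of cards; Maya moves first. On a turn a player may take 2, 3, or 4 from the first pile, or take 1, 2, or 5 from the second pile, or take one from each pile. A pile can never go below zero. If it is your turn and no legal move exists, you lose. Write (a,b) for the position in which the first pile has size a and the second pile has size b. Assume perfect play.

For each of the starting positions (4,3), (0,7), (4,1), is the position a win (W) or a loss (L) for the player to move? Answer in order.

(4,3): W, (0,7): W, (4,1): L

Classify positions by backward induction: terminal positions (no move available) are L. From any other position, the mover wins iff some move reaches an L.
No move ever increases a pile, so every position that can arise here has a ≤ 4 and b ≤ 7; it is enough to label the cells with 0 ≤ a ≤ 4 and 0 ≤ b ≤ 7.
Every move lowers a or b (never raises either), so fill the grid row by row in increasing a, and left to right within a row: each cell's successors are then already labelled.
      b=0  b=1  b=2  b=3  b=4  b=5  b=6  b=7
a=0:    L    W    W    L    W    W    L    W
a=1:    L    W    W    L    W    W    L    W
a=2:    W    W    L    W    W    L    W    W
a=3:    W    L    W    W    L    W    W    L
a=4:    W    L    W    W    L    W    W    L
Cells with no legal move (terminal, hence L): (0,0), (1,0).
The remaining L cells, each justified by listing all of its moves:
(0,3): moves to (0,2)(W), (0,1)(W); every one is W ⇒ L
(0,6): moves to (0,5)(W), (0,4)(W), (0,1)(W); every one is W ⇒ L
(1,3): moves to (1,2)(W), (1,1)(W), (0,2)(W); every one is W ⇒ L
(1,6): moves to (1,5)(W), (1,4)(W), (1,1)(W), (0,5)(W); every one is W ⇒ L
(2,2): moves to (0,2)(W), (2,1)(W), (2,0)(W), (1,1)(W); every one is W ⇒ L
(2,5): moves to (0,5)(W), (2,4)(W), (2,3)(W), (2,0)(W), (1,4)(W); every one is W ⇒ L
(3,1): moves to (1,1)(W), (0,1)(W), (3,0)(W), (2,0)(W); every one is W ⇒ L
(3,4): moves to (1,4)(W), (0,4)(W), (3,3)(W), (3,2)(W), (2,3)(W); every one is W ⇒ L
(3,7): moves to (1,7)(W), (0,7)(W), (3,6)(W), (3,5)(W), (3,2)(W), (2,6)(W); every one is W ⇒ L
(4,1): moves to (2,1)(W), (1,1)(W), (0,1)(W), (4,0)(W), (3,0)(W); every one is W ⇒ L
(4,4): moves to (2,4)(W), (1,4)(W), (0,4)(W), (4,3)(W), (4,2)(W), (3,3)(W); every one is W ⇒ L
(4,7): moves to (2,7)(W), (1,7)(W), (0,7)(W), (4,6)(W), (4,5)(W), (4,2)(W), (3,6)(W); every one is W ⇒ L
Every other cell has at least one move into one of the L cells above, so it is W.
(4,3): the move to (1,3) reaches an L cell, so W
(0,7): the move to (0,6) reaches an L cell, so W
(4,1): one of the L cells justified above, so L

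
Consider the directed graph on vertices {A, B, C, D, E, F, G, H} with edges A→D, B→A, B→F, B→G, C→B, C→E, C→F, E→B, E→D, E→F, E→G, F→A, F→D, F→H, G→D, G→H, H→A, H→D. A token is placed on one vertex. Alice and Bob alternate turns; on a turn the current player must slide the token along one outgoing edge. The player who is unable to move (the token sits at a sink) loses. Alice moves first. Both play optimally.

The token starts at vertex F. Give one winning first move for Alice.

Compute win/loss labels from the base case upward. A position with no move is L. Any other position is W if it can reach an L in one move, else L.
Every edge goes from a vertex to one that appears earlier in the order D, A, H, F, G, B, E, C, so processing vertices in that order labels each vertex after all of its successors.
D: no outgoing edge → L
A: reaches L-position D → W
H: reaches L-position D → W
F: reaches L-position D → W
G: reaches L-position D → W
B: only reaches G(W), F(W), A(W), all W → L
E: reaches L-position B → W
C: reaches L-position B → W
From F, the L positions reachable in one move are: D.

Move to D.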